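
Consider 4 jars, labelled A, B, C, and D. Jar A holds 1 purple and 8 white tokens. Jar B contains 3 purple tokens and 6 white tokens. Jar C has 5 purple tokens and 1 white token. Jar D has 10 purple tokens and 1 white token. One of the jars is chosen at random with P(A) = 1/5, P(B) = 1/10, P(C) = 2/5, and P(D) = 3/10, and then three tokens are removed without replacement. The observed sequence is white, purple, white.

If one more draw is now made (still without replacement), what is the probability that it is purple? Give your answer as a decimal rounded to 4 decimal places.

Compute the likelihood of the observed sequence for each case: P(data | jar A) = (8/9)(1/8)(7/7) = 0.11111; P(data | jar B) = (6/9)(3/8)(5/7) = 0.17857; P(data | jar C) = (1/6)(5/5)(0/4) = 0; P(data | jar D) = (1/11)(10/10)(0/9) = 0.
The prior-weighted likelihoods are 1/5 · 0.11111 = 0.022222, 1/10 · 0.17857 = 0.017857, 2/5 · 0 = 0, 3/10 · 0 = 0; summing to 0.040079.
The posterior is then P(jar A | data) = 0.55446, P(jar B | data) = 0.44554, P(jar C | data) = 0, P(jar D | data) = 0.
So P(purple next | data) = Σ P(purple next | H) P(H | data) = (0)(0.55446) + (1/3)(0.44554) = 0.14851.

0.1485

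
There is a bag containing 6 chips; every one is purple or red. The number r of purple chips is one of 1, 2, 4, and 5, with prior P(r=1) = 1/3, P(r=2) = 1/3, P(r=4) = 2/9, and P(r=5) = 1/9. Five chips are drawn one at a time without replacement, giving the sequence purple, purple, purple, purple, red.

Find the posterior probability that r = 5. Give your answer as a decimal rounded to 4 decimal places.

The likelihood of the observed sequence under each hypothesis: P(data | r = 1) = (1/6)(0/5) = 0; P(data | r = 2) = (2/6)(1/5)(0/4) = 0; P(data | r = 4) = (4/6)(3/5)(2/4)(1/3)(2/2) = 1/15; P(data | r = 5) = (5/6)(4/5)(3/4)(2/3)(1/2) = 1/6.
Multiplying each by its prior: 1/3 · 0 = 0, 1/3 · 0 = 0, 2/9 · 1/15 = 2/135, 1/9 · 1/6 = 1/54; with total 1/30.
Hence P(r = 5 | data) = (1/54) / (1/30) = 5/9.

0.5556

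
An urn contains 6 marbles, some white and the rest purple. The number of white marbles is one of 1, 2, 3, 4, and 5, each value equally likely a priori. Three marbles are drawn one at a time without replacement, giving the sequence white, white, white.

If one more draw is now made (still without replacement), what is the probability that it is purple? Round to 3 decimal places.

Compute the likelihood of the observed sequence for each case: P(data | r = 1) = (1/6)(0/5) = 0; P(data | r = 2) = (2/6)(1/5)(0/4) = 0; P(data | r = 3) = (3/6)(2/5)(1/4) = 1/20; P(data | r = 4) = (4/6)(3/5)(2/4) = 1/5; P(data | r = 5) = (5/6)(4/5)(3/4) = 1/2.
Weighting by the prior gives 1/5 · 0 = 0, 1/5 · 0 = 0, 1/5 · 1/20 = 1/100, 1/5 · 1/5 = 1/25, 1/5 · 1/2 = 1/10; summing to 3/20.
The posterior is then P(r = 1 | data) = 0, P(r = 2 | data) = 0, P(r = 3 | data) = 1/15, P(r = 4 | data) = 4/15, P(r = 5 | data) = 2/3.
Averaging over the posterior, P(purple next | data) = (1)(1/15) + (2/3)(4/15) + (1/3)(2/3) = 7/15.

0.467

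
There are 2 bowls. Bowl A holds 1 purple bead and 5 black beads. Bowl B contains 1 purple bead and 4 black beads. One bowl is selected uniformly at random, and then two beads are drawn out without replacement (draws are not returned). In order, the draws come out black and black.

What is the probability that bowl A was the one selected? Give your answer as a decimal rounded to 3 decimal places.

Compute the likelihood of the observed sequence for each case: P(data | bowl A) = (5/6)(4/5) = 2/3; P(data | bowl B) = (4/5)(3/4) = 3/5.
Multiplying each by its prior: 1/2 · 2/3 = 1/3, 1/2 · 3/5 = 3/10; with total 19/30.
So P(bowl A | data) = (1/3) / (19/30) = 10/19.

0.526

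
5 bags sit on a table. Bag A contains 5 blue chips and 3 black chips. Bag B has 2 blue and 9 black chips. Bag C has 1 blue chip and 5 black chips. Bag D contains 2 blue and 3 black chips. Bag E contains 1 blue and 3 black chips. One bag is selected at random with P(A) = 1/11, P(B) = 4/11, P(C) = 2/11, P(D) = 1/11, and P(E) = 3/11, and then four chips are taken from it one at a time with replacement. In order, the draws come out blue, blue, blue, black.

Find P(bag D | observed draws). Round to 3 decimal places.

0.199

Compute the likelihood of the observed sequence for each case: P(data | bag A) = (5/8)(5/8)(5/8)(3/8) = 0.091553; P(data | bag B) = (2/11)(2/11)(2/11)(9/11) = 0.0049177; P(data | bag C) = (1/6)(1/6)(1/6)(5/6) = 0.003858; P(data | bag D) = (2/5)(2/5)(2/5)(3/5) = 0.0384; P(data | bag E) = (1/4)(1/4)(1/4)(3/4) = 0.011719.
The prior-weighted likelihoods are 1/11 · 0.091553 = 0.008323, 4/11 · 0.0049177 = 0.0017883, 2/11 · 0.003858 = 0.00070146, 1/11 · 0.0384 = 0.0034909, 3/11 · 0.011719 = 0.003196; these sum to 0.0175.
By Bayes' rule, P(bag D | data) = (0.0034909) / (0.0175) = 0.19948.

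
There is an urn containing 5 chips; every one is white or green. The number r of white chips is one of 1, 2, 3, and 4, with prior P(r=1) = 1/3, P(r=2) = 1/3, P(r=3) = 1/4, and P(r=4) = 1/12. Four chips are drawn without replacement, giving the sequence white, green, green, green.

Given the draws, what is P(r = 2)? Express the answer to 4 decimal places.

Under each hypothesis, the probability of the observed sequence is: P(data | r = 1) = (1/5)(4/4)(3/3)(2/2) = 1/5; P(data | r = 2) = (2/5)(3/4)(2/3)(1/2) = 1/10; P(data | r = 3) = (3/5)(2/4)(1/3)(0/2) = 0; P(data | r = 4) = (4/5)(1/4)(0/3) = 0.
Multiplying each by its prior: 1/3 · 1/5 = 1/15, 1/3 · 1/10 = 1/30, 1/4 · 0 = 0, 1/12 · 0 = 0; these sum to 1/10.
Hence P(r = 2 | data) = (1/30) / (1/10) = 1/3.

0.3333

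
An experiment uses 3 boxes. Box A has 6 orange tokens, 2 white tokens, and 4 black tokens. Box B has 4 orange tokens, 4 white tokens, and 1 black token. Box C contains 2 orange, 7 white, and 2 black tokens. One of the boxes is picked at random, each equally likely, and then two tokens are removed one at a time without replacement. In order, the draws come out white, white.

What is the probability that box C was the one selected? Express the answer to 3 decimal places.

0.677

The likelihood of the observed sequence under each hypothesis: P(data | box A) = (2/12)(1/11) = 1/66; P(data | box B) = (4/9)(3/8) = 1/6; P(data | box C) = (7/11)(6/10) = 21/55.
The prior-weighted likelihoods are 1/3 · 1/66 = 1/198, 1/3 · 1/6 = 1/18, 1/3 · 21/55 = 7/55; summing to 31/165.
By Bayes' rule, P(box C | data) = (7/55) / (31/165) = 21/31.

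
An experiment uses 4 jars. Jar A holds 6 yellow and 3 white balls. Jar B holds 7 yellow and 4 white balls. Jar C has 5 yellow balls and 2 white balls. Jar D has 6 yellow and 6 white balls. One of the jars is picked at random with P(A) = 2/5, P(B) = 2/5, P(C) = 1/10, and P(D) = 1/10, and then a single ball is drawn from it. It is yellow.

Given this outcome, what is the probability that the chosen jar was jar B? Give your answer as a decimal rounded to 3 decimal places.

0.396

For each hypothesis, P(data | H) works out to: P(data | jar A) = (6/9) = 0.66667; P(data | jar B) = (7/11) = 0.63636; P(data | jar C) = (5/7) = 0.71429; P(data | jar D) = (6/12) = 0.5.
Multiplying each by its prior: 2/5 · 0.66667 = 0.26667, 2/5 · 0.63636 = 0.25455, 1/10 · 0.71429 = 0.071429, 1/10 · 0.5 = 0.05; with total 0.64264.
Hence P(jar B | data) = (0.25455) / (0.64264) = 0.39609.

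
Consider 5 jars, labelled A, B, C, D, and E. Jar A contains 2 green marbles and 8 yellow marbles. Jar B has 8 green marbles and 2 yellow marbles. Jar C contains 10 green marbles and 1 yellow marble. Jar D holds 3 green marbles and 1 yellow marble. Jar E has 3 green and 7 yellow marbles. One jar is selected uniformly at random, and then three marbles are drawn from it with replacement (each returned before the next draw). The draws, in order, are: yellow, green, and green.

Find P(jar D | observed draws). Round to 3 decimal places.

0.321

Compute the likelihood of the observed sequence for each case: P(data | jar A) = (8/10)(2/10)(2/10) = 0.032; P(data | jar B) = (2/10)(8/10)(8/10) = 0.128; P(data | jar C) = (1/11)(10/11)(10/11) = 0.075131; P(data | jar D) = (1/4)(3/4)(3/4) = 0.14062; P(data | jar E) = (7/10)(3/10)(3/10) = 0.063.
Weighting by the prior gives 1/5 · 0.032 = 0.0064, 1/5 · 0.128 = 0.0256, 1/5 · 0.075131 = 0.015026, 1/5 · 0.14062 = 0.028125, 1/5 · 0.063 = 0.0126; with total 0.087751.
By Bayes' rule, P(jar D | data) = (0.028125) / (0.087751) = 0.32051.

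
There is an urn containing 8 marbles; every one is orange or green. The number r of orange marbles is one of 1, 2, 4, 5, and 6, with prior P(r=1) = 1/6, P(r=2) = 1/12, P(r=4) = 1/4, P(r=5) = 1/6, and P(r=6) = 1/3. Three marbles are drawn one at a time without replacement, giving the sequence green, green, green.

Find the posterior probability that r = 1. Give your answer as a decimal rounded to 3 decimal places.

0.673

Compute the likelihood of the observed sequence for each case: P(data | r = 1) = (7/8)(6/7)(5/6) = 5/8; P(data | r = 2) = (6/8)(5/7)(4/6) = 5/14; P(data | r = 4) = (4/8)(3/7)(2/6) = 1/14; P(data | r = 5) = (3/8)(2/7)(1/6) = 1/56; P(data | r = 6) = (2/8)(1/7)(0/6) = 0.
Weighting by the prior gives 1/6 · 5/8 = 5/48, 1/12 · 5/14 = 5/168, 1/4 · 1/14 = 1/56, 1/6 · 1/56 = 1/336, 1/3 · 0 = 0; with total 13/84.
So P(r = 1 | data) = (5/48) / (13/84) = 35/52.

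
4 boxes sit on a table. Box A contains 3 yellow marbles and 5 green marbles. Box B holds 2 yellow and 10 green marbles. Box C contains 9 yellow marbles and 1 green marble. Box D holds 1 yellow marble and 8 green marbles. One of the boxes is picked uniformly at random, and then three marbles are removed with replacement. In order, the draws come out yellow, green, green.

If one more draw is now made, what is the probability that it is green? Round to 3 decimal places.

0.744

Under each hypothesis, the probability of the observed sequence is: P(data | box A) = (3/8)(5/8)(5/8) = 0.14648; P(data | box B) = (2/12)(10/12)(10/12) = 0.11574; P(data | box C) = (9/10)(1/10)(1/10) = 0.009; P(data | box D) = (1/9)(8/9)(8/9) = 0.087791.
Multiplying each by its prior: 1/4 · 0.14648 = 0.036621, 1/4 · 0.11574 = 0.028935, 1/4 · 0.009 = 0.00225, 1/4 · 0.087791 = 0.021948; with total 0.089754.
Normalising, the posterior is P(box A | data) = 0.40802, P(box B | data) = 0.32238, P(box C | data) = 0.025068, P(box D | data) = 0.24453.
So P(green next | data) = Σ P(green next | H) P(H | data) = (5/8)(0.40802) + (5/6)(0.32238) + (1/10)(0.025068) + (8/9)(0.24453) = 0.74353.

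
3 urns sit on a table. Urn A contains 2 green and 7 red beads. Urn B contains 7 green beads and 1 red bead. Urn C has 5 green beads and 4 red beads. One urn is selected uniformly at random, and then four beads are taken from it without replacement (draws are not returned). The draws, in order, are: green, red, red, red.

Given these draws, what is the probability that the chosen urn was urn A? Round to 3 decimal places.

0.778

For each hypothesis, P(data | H) works out to: P(data | urn A) = (2/9)(7/8)(6/7)(5/6) = 5/36; P(data | urn B) = (7/8)(1/7)(0/6) = 0; P(data | urn C) = (5/9)(4/8)(3/7)(2/6) = 5/126.
The prior-weighted likelihoods are 1/3 · 5/36 = 5/108, 1/3 · 0 = 0, 1/3 · 5/126 = 5/378; these sum to 5/84.
Hence P(urn A | data) = (5/108) / (5/84) = 7/9.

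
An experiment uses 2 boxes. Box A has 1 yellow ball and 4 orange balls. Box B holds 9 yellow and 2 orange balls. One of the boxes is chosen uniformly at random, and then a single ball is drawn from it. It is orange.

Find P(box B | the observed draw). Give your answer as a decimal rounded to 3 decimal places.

The likelihood of this draw under each hypothesis: P(data | box A) = (4/5) = 4/5; P(data | box B) = (2/11) = 2/11.
Weighting by the prior gives 1/2 · 4/5 = 2/5, 1/2 · 2/11 = 1/11; with total 27/55.
So P(box B | data) = (1/11) / (27/55) = 5/27.

0.185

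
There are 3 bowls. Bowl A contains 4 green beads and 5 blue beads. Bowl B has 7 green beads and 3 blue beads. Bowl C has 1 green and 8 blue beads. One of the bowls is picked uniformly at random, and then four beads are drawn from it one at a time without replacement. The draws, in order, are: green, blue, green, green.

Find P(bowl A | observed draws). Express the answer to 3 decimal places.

For each hypothesis, P(data | H) works out to: P(data | bowl A) = (4/9)(5/8)(3/7)(2/6) = 0.039683; P(data | bowl B) = (7/10)(3/9)(6/8)(5/7) = 0.125; P(data | bowl C) = (1/9)(8/8)(0/7) = 0.
Multiplying each by its prior: 1/3 · 0.039683 = 0.013228, 1/3 · 0.125 = 0.041667, 1/3 · 0 = 0; these sum to 0.054894.
Therefore the posterior P(bowl A | data) = (0.013228) / (0.054894) = 0.24096.

0.241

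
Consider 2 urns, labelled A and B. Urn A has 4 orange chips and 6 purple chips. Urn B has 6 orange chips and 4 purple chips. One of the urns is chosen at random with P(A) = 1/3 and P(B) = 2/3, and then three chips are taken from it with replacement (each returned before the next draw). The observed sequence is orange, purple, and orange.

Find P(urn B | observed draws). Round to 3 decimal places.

For each hypothesis, P(data | H) works out to: P(data | urn A) = (4/10)(6/10)(4/10) = 12/125; P(data | urn B) = (6/10)(4/10)(6/10) = 18/125.
Weighting by the prior gives 1/3 · 12/125 = 4/125, 2/3 · 18/125 = 12/125; these sum to 16/125.
By Bayes' rule, P(urn B | data) = (12/125) / (16/125) = 3/4.

0.750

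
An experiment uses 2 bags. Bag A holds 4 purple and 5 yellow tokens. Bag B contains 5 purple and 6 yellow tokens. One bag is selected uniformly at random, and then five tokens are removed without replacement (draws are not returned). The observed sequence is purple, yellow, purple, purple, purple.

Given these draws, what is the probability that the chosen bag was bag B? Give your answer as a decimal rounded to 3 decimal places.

For each hypothesis, P(data | H) works out to: P(data | bag A) = (4/9)(5/8)(3/7)(2/6)(1/5) = 0.0079365; P(data | bag B) = (5/11)(6/10)(4/9)(3/8)(2/7) = 0.012987.
Weighting by the prior gives 1/2 · 0.0079365 = 0.0039683, 1/2 · 0.012987 = 0.0064935; these sum to 0.010462.
Therefore the posterior P(bag B | data) = (0.0064935) / (0.010462) = 0.62069.

0.621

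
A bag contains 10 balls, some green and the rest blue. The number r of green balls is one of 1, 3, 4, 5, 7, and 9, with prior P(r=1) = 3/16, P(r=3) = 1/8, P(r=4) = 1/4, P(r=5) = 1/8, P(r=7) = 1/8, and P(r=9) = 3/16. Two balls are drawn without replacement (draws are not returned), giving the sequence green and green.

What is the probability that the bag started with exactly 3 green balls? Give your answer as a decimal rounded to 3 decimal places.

0.030

Under each hypothesis, the probability of the observed sequence is: P(data | r = 1) = (1/10)(0/9) = 0; P(data | r = 3) = (3/10)(2/9) = 1/15; P(data | r = 4) = (4/10)(3/9) = 2/15; P(data | r = 5) = (5/10)(4/9) = 2/9; P(data | r = 7) = (7/10)(6/9) = 7/15; P(data | r = 9) = (9/10)(8/9) = 4/5.
The prior-weighted likelihoods are 3/16 · 0 = 0, 1/8 · 1/15 = 1/120, 1/4 · 2/15 = 1/30, 1/8 · 2/9 = 1/36, 1/8 · 7/15 = 7/120, 3/16 · 4/5 = 3/20; summing to 5/18.
By Bayes' rule, P(r = 3 | data) = (1/120) / (5/18) = 3/100.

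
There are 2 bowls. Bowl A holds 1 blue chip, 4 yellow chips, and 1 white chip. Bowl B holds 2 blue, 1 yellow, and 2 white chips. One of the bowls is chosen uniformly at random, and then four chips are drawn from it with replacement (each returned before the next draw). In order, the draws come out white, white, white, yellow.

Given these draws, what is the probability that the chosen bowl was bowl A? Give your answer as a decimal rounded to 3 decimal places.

0.194

Compute the likelihood of the observed sequence for each case: P(data | bowl A) = (1/6)(1/6)(1/6)(4/6) = 0.0030864; P(data | bowl B) = (2/5)(2/5)(2/5)(1/5) = 0.0128.
Multiplying each by its prior: 1/2 · 0.0030864 = 0.0015432, 1/2 · 0.0128 = 0.0064; these sum to 0.0079432.
Therefore the posterior P(bowl A | data) = (0.0015432) / (0.0079432) = 0.19428.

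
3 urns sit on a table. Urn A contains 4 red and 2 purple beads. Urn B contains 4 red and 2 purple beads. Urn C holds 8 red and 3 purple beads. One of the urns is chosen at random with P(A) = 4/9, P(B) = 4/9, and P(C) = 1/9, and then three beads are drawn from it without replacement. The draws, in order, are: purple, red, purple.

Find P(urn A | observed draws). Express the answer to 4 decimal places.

The likelihood of the observed sequence under each hypothesis: P(data | urn A) = (2/6)(4/5)(1/4) = 0.066667; P(data | urn B) = (2/6)(4/5)(1/4) = 0.066667; P(data | urn C) = (3/11)(8/10)(2/9) = 0.048485.
Weighting by the prior gives 4/9 · 0.066667 = 0.02963, 4/9 · 0.066667 = 0.02963, 1/9 · 0.048485 = 0.0053872; summing to 0.064646.
Therefore the posterior P(urn A | data) = (0.02963) / (0.064646) = 0.45833.

0.4583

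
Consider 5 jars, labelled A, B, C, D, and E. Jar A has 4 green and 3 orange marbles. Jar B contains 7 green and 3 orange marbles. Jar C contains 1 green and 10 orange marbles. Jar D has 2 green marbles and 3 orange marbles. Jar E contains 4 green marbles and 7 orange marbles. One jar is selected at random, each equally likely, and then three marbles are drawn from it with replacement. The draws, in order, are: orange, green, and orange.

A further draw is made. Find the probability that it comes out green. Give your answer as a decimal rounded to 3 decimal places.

0.416

The likelihood of the observed sequence under each hypothesis: P(data | jar A) = (3/7)(4/7)(3/7) = 0.10496; P(data | jar B) = (3/10)(7/10)(3/10) = 0.063; P(data | jar C) = (10/11)(1/11)(10/11) = 0.075131; P(data | jar D) = (3/5)(2/5)(3/5) = 0.144; P(data | jar E) = (7/11)(4/11)(7/11) = 0.14726.
The prior-weighted likelihoods are 1/5 · 0.10496 = 0.020991, 1/5 · 0.063 = 0.0126, 1/5 · 0.075131 = 0.015026, 1/5 · 0.144 = 0.0288, 1/5 · 0.14726 = 0.029452; with total 0.10687.
Normalising, the posterior is P(jar A | data) = 0.19642, P(jar B | data) = 0.1179, P(jar C | data) = 0.1406, P(jar D | data) = 0.26949, P(jar E | data) = 0.27559.
The predictive probability is P(green next | data) = (4/7)(0.19642) + (7/10)(0.1179) + (1/11)(0.1406) + (2/5)(0.26949) + (4/11)(0.27559) = 0.41556.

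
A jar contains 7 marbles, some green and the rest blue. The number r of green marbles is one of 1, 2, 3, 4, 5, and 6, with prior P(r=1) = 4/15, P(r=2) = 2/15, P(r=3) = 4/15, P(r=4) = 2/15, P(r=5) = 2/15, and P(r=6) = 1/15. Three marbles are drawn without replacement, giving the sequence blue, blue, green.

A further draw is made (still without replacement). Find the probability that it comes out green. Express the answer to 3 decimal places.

The likelihood of the observed sequence under each hypothesis: P(data | r = 1) = (6/7)(5/6)(1/5) = 0.14286; P(data | r = 2) = (5/7)(4/6)(2/5) = 0.19048; P(data | r = 3) = (4/7)(3/6)(3/5) = 0.17143; P(data | r = 4) = (3/7)(2/6)(4/5) = 0.11429; P(data | r = 5) = (2/7)(1/6)(5/5) = 0.047619; P(data | r = 6) = (1/7)(0/6) = 0.
Weighting by the prior gives 4/15 · 0.14286 = 0.038095, 2/15 · 0.19048 = 0.025397, 4/15 · 0.17143 = 0.045714, 2/15 · 0.11429 = 0.015238, 2/15 · 0.047619 = 0.0063492, 1/15 · 0 = 0; summing to 0.13079.
Normalising, the posterior is P(r = 1 | data) = 0.29126, P(r = 2 | data) = 0.19417, P(r = 3 | data) = 0.34951, P(r = 4 | data) = 0.1165, P(r = 5 | data) = 0.048544, P(r = 6 | data) = 0.
So P(green next | data) = Σ P(green next | H) P(H | data) = (0)(0.29126) + (1/4)(0.19417) + (1/2)(0.34951) + (3/4)(0.1165) + (1)(0.048544) = 0.35922.

0.359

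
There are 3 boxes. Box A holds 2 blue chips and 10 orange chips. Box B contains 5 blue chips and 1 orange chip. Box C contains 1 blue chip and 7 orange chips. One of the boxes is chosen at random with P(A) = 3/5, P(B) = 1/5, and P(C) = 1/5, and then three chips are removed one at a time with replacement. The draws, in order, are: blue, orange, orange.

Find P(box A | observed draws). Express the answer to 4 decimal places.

0.7450

For each hypothesis, P(data | H) works out to: P(data | box A) = (2/12)(10/12)(10/12) = 0.11574; P(data | box B) = (5/6)(1/6)(1/6) = 0.023148; P(data | box C) = (1/8)(7/8)(7/8) = 0.095703.
Weighting by the prior gives 3/5 · 0.11574 = 0.069444, 1/5 · 0.023148 = 0.0046296, 1/5 · 0.095703 = 0.019141; with total 0.093215.
By Bayes' rule, P(box A | data) = (0.069444) / (0.093215) = 0.74499.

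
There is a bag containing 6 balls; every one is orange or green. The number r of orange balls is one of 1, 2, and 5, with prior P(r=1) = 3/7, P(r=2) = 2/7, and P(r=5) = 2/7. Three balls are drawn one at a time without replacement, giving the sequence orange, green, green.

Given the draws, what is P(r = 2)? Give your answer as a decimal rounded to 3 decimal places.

0.444

Under each hypothesis, the probability of the observed sequence is: P(data | r = 1) = (1/6)(5/5)(4/4) = 1/6; P(data | r = 2) = (2/6)(4/5)(3/4) = 1/5; P(data | r = 5) = (5/6)(1/5)(0/4) = 0.
Weighting by the prior gives 3/7 · 1/6 = 1/14, 2/7 · 1/5 = 2/35, 2/7 · 0 = 0; with total 9/70.
Hence P(r = 2 | data) = (2/35) / (9/70) = 4/9.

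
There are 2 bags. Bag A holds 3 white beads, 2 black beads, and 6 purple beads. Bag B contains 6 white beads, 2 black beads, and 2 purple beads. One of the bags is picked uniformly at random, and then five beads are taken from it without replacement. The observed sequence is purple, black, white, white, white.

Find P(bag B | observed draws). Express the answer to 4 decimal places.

Compute the likelihood of the observed sequence for each case: P(data | bag A) = (6/11)(2/10)(3/9)(2/8)(1/7) = 0.0012987; P(data | bag B) = (2/10)(2/9)(6/8)(5/7)(4/6) = 0.015873.
Weighting by the prior gives 1/2 · 0.0012987 = 0.00064935, 1/2 · 0.015873 = 0.0079365; summing to 0.0085859.
Hence P(bag B | data) = (0.0079365) / (0.0085859) = 0.92437.

0.9244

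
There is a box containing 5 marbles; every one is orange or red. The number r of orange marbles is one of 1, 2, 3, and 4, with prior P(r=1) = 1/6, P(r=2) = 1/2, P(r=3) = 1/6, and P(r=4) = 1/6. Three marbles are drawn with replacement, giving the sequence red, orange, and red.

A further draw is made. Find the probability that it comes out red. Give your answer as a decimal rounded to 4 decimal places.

Under each hypothesis, the probability of the observed sequence is: P(data | r = 1) = (4/5)(1/5)(4/5) = 16/125; P(data | r = 2) = (3/5)(2/5)(3/5) = 18/125; P(data | r = 3) = (2/5)(3/5)(2/5) = 12/125; P(data | r = 4) = (1/5)(4/5)(1/5) = 4/125.
Multiplying each by its prior: 1/6 · 16/125 = 8/375, 1/2 · 18/125 = 9/125, 1/6 · 12/125 = 2/125, 1/6 · 4/125 = 2/375; these sum to 43/375.
The posterior is then P(r = 1 | data) = 8/43, P(r = 2 | data) = 27/43, P(r = 3 | data) = 6/43, P(r = 4 | data) = 2/43.
So P(red next | data) = Σ P(red next | H) P(H | data) = (4/5)(8/43) + (3/5)(27/43) + (2/5)(6/43) + (1/5)(2/43) = 127/215.

0.5907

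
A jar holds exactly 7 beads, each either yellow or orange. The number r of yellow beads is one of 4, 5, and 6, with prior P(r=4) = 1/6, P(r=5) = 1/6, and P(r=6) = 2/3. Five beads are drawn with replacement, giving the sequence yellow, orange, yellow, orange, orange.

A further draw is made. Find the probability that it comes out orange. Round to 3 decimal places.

0.339

Under each hypothesis, the probability of the observed sequence is: P(data | r = 4) = (4/7)(3/7)(4/7)(3/7)(3/7) = 0.025704; P(data | r = 5) = (5/7)(2/7)(5/7)(2/7)(2/7) = 0.0119; P(data | r = 6) = (6/7)(1/7)(6/7)(1/7)(1/7) = 0.002142.
Weighting by the prior gives 1/6 · 0.025704 = 0.0042839, 1/6 · 0.0119 = 0.0019833, 2/3 · 0.002142 = 0.001428; these sum to 0.0076952.
Dividing through by the total gives posterior P(r = 4 | data) = 0.5567, P(r = 5 | data) = 0.25773, P(r = 6 | data) = 0.18557.
Averaging over the posterior, P(orange next | data) = (3/7)(0.5567) + (2/7)(0.25773) + (1/7)(0.18557) = 0.33873.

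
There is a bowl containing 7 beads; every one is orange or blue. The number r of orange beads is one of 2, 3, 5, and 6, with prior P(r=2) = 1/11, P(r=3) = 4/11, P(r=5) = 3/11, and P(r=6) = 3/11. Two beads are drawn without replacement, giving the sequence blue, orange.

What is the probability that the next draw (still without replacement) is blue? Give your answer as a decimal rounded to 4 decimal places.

Compute the likelihood of the observed sequence for each case: P(data | r = 2) = (5/7)(2/6) = 5/21; P(data | r = 3) = (4/7)(3/6) = 2/7; P(data | r = 5) = (2/7)(5/6) = 5/21; P(data | r = 6) = (1/7)(6/6) = 1/7.
The prior-weighted likelihoods are 1/11 · 5/21 = 5/231, 4/11 · 2/7 = 8/77, 3/11 · 5/21 = 5/77, 3/11 · 1/7 = 3/77; summing to 53/231.
Dividing through by the total gives posterior P(r = 2 | data) = 5/53, P(r = 3 | data) = 24/53, P(r = 5 | data) = 15/53, P(r = 6 | data) = 9/53.
So P(blue next | data) = Σ P(blue next | H) P(H | data) = (4/5)(5/53) + (3/5)(24/53) + (1/5)(15/53) + (0)(9/53) = 107/265.

0.4038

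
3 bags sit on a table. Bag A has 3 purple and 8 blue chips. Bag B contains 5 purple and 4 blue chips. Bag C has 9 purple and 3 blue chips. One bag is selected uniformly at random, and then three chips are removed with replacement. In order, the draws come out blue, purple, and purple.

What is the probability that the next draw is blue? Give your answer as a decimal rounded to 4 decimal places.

0.4082

Under each hypothesis, the probability of the observed sequence is: P(data | bag A) = (8/11)(3/11)(3/11) = 0.054095; P(data | bag B) = (4/9)(5/9)(5/9) = 0.13717; P(data | bag C) = (3/12)(9/12)(9/12) = 0.14062.
Multiplying each by its prior: 1/3 · 0.054095 = 0.018032, 1/3 · 0.13717 = 0.045725, 1/3 · 0.14062 = 0.046875; these sum to 0.11063.
Normalising, the posterior is P(bag A | data) = 0.16299, P(bag B | data) = 0.41331, P(bag C | data) = 0.4237.
The predictive probability is P(blue next | data) = (8/11)(0.16299) + (4/9)(0.41331) + (1/4)(0.4237) = 0.40815.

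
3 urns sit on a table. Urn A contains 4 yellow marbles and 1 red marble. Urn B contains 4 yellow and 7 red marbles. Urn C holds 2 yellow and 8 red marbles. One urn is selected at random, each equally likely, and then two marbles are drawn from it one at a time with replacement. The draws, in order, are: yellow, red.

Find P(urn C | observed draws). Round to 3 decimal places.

0.290

Compute the likelihood of the observed sequence for each case: P(data | urn A) = (4/5)(1/5) = 0.16; P(data | urn B) = (4/11)(7/11) = 0.2314; P(data | urn C) = (2/10)(8/10) = 0.16.
The prior-weighted likelihoods are 1/3 · 0.16 = 0.053333, 1/3 · 0.2314 = 0.077135, 1/3 · 0.16 = 0.053333; with total 0.1838.
Therefore the posterior P(urn C | data) = (0.053333) / (0.1838) = 0.29017.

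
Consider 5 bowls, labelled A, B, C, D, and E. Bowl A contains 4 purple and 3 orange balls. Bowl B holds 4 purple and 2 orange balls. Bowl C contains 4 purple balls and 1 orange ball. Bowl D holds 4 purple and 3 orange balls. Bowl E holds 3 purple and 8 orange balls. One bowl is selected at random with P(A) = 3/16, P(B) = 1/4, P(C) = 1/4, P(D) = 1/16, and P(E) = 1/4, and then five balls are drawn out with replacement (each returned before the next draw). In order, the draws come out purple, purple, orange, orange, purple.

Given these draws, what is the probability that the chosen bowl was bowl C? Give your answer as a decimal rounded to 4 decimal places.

Under each hypothesis, the probability of the observed sequence is: P(data | bowl A) = (4/7)(4/7)(3/7)(3/7)(4/7) = 0.034271; P(data | bowl B) = (4/6)(4/6)(2/6)(2/6)(4/6) = 0.032922; P(data | bowl C) = (4/5)(4/5)(1/5)(1/5)(4/5) = 0.02048; P(data | bowl D) = (4/7)(4/7)(3/7)(3/7)(4/7) = 0.034271; P(data | bowl E) = (3/11)(3/11)(8/11)(8/11)(3/11) = 0.01073.
The prior-weighted likelihoods are 3/16 · 0.034271 = 0.0064259, 1/4 · 0.032922 = 0.0082305, 1/4 · 0.02048 = 0.00512, 1/16 · 0.034271 = 0.002142, 1/4 · 0.01073 = 0.0026824; these sum to 0.024601.
So P(bowl C | data) = (0.00512) / (0.024601) = 0.20812.

0.2081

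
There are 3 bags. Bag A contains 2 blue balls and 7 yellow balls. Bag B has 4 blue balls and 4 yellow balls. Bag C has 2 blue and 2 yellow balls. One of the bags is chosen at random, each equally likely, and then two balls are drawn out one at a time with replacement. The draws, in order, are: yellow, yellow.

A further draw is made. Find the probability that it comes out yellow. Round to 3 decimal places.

Under each hypothesis, the probability of the observed sequence is: P(data | bag A) = (7/9)(7/9) = 49/81; P(data | bag B) = (4/8)(4/8) = 1/4; P(data | bag C) = (2/4)(2/4) = 1/4.
Multiplying each by its prior: 1/3 · 49/81 = 49/243, 1/3 · 1/4 = 1/12, 1/3 · 1/4 = 1/12; with total 179/486.
Dividing through by the total gives posterior P(bag A | data) = 0.54749, P(bag B | data) = 0.22626, P(bag C | data) = 0.22626.
The predictive probability is P(yellow next | data) = (7/9)(0.54749) + (1/2)(0.22626) + (1/2)(0.22626) = 0.65208.

0.652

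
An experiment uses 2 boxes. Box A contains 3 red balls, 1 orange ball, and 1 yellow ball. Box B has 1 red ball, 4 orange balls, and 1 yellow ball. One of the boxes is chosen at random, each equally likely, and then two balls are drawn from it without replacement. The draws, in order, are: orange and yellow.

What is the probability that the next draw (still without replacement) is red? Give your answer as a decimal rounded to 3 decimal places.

0.455

For each hypothesis, P(data | H) works out to: P(data | box A) = (1/5)(1/4) = 1/20; P(data | box B) = (4/6)(1/5) = 2/15.
Weighting by the prior gives 1/2 · 1/20 = 1/40, 1/2 · 2/15 = 1/15; these sum to 11/120.
Normalising, the posterior is P(box A | data) = 3/11, P(box B | data) = 8/11.
The predictive probability is P(red next | data) = (1)(3/11) + (1/4)(8/11) = 5/11.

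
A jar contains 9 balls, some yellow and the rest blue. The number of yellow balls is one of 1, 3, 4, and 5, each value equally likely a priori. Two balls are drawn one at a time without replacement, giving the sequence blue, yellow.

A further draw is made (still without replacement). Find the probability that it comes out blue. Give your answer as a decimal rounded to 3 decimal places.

0.619

The likelihood of the observed sequence under each hypothesis: P(data | r = 1) = (8/9)(1/8) = 1/9; P(data | r = 3) = (6/9)(3/8) = 1/4; P(data | r = 4) = (5/9)(4/8) = 5/18; P(data | r = 5) = (4/9)(5/8) = 5/18.
Weighting by the prior gives 1/4 · 1/9 = 1/36, 1/4 · 1/4 = 1/16, 1/4 · 5/18 = 5/72, 1/4 · 5/18 = 5/72; these sum to 11/48.
Dividing through by the total gives posterior P(r = 1 | data) = 4/33, P(r = 3 | data) = 3/11, P(r = 4 | data) = 10/33, P(r = 5 | data) = 10/33.
The predictive probability is P(blue next | data) = (1)(4/33) + (5/7)(3/11) + (4/7)(10/33) + (3/7)(10/33) = 13/21.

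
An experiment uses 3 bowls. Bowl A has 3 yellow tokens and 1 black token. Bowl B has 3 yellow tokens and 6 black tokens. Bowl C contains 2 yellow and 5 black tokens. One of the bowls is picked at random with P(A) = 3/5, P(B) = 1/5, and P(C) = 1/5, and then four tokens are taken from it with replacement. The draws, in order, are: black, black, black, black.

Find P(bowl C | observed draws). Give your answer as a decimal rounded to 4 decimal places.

0.5544

For each hypothesis, P(data | H) works out to: P(data | bowl A) = (1/4)(1/4)(1/4)(1/4) = 0.0039062; P(data | bowl B) = (6/9)(6/9)(6/9)(6/9) = 0.19753; P(data | bowl C) = (5/7)(5/7)(5/7)(5/7) = 0.26031.
Weighting by the prior gives 3/5 · 0.0039062 = 0.0023437, 1/5 · 0.19753 = 0.039506, 1/5 · 0.26031 = 0.052062; these sum to 0.093912.
By Bayes' rule, P(bowl C | data) = (0.052062) / (0.093912) = 0.55437.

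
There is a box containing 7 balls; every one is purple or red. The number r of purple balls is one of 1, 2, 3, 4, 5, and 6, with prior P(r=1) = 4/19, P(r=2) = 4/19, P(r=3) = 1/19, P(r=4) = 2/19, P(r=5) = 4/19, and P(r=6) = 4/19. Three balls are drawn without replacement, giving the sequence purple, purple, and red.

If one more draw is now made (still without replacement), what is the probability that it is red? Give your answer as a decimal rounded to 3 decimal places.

0.322

For each hypothesis, P(data | H) works out to: P(data | r = 1) = (1/7)(0/6) = 0; P(data | r = 2) = (2/7)(1/6)(5/5) = 0.047619; P(data | r = 3) = (3/7)(2/6)(4/5) = 0.11429; P(data | r = 4) = (4/7)(3/6)(3/5) = 0.17143; P(data | r = 5) = (5/7)(4/6)(2/5) = 0.19048; P(data | r = 6) = (6/7)(5/6)(1/5) = 0.14286.
The prior-weighted likelihoods are 4/19 · 0 = 0, 4/19 · 0.047619 = 0.010025, 1/19 · 0.11429 = 0.006015, 2/19 · 0.17143 = 0.018045, 4/19 · 0.19048 = 0.0401, 4/19 · 0.14286 = 0.030075; summing to 0.10426.
The posterior is then P(r = 1 | data) = 0, P(r = 2 | data) = 0.096154, P(r = 3 | data) = 0.057692, P(r = 4 | data) = 0.17308, P(r = 5 | data) = 0.38462, P(r = 6 | data) = 0.28846.
So P(red next | data) = Σ P(red next | H) P(H | data) = (1)(0.096154) + (3/4)(0.057692) + (1/2)(0.17308) + (1/4)(0.38462) + (0)(0.28846) = 0.32212.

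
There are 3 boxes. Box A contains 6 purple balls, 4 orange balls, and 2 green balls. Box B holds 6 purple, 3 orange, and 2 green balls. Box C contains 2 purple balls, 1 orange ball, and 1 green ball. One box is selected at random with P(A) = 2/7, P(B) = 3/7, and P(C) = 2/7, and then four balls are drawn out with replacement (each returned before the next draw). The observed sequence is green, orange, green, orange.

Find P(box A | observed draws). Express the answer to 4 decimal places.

For each hypothesis, P(data | H) works out to: P(data | box A) = (2/12)(4/12)(2/12)(4/12) = 0.0030864; P(data | box B) = (2/11)(3/11)(2/11)(3/11) = 0.0024588; P(data | box C) = (1/4)(1/4)(1/4)(1/4) = 0.0039062.
The prior-weighted likelihoods are 2/7 · 0.0030864 = 0.00088183, 3/7 · 0.0024588 = 0.0010538, 2/7 · 0.0039062 = 0.0011161; with total 0.0030517.
Therefore the posterior P(box A | data) = (0.00088183) / (0.0030517) = 0.28897.

0.2890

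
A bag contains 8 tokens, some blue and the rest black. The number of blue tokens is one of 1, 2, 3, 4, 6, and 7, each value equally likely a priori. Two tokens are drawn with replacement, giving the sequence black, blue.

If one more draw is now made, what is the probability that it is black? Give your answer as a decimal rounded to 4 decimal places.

Compute the likelihood of the observed sequence for each case: P(data | r = 1) = (7/8)(1/8) = 7/64; P(data | r = 2) = (6/8)(2/8) = 3/16; P(data | r = 3) = (5/8)(3/8) = 15/64; P(data | r = 4) = (4/8)(4/8) = 1/4; P(data | r = 6) = (2/8)(6/8) = 3/16; P(data | r = 7) = (1/8)(7/8) = 7/64.
Weighting by the prior gives 1/6 · 7/64 = 7/384, 1/6 · 3/16 = 1/32, 1/6 · 15/64 = 5/128, 1/6 · 1/4 = 1/24, 1/6 · 3/16 = 1/32, 1/6 · 7/64 = 7/384; with total 23/128.
Dividing through by the total gives posterior P(r = 1 | data) = 7/69, P(r = 2 | data) = 4/23, P(r = 3 | data) = 5/23, P(r = 4 | data) = 16/69, P(r = 6 | data) = 4/23, P(r = 7 | data) = 7/69.
So P(black next | data) = Σ P(black next | H) P(H | data) = (7/8)(7/69) + (3/4)(4/23) + (5/8)(5/23) + (1/2)(16/69) + (1/4)(4/23) + (1/8)(7/69) = 97/184.

0.5272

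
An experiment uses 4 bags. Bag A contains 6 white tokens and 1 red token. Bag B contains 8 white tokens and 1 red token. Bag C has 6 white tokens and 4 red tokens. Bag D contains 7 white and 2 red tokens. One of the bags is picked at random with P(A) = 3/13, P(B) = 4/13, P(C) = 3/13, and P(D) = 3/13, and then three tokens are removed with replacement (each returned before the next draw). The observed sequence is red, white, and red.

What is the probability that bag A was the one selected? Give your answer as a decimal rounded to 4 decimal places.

0.1050

Compute the likelihood of the observed sequence for each case: P(data | bag A) = (1/7)(6/7)(1/7) = 0.017493; P(data | bag B) = (1/9)(8/9)(1/9) = 0.010974; P(data | bag C) = (4/10)(6/10)(4/10) = 0.096; P(data | bag D) = (2/9)(7/9)(2/9) = 0.038409.
The prior-weighted likelihoods are 3/13 · 0.017493 = 0.0040368, 4/13 · 0.010974 = 0.0033766, 3/13 · 0.096 = 0.022154, 3/13 · 0.038409 = 0.0088636; these sum to 0.038431.
Therefore the posterior P(bag A | data) = (0.0040368) / (0.038431) = 0.10504.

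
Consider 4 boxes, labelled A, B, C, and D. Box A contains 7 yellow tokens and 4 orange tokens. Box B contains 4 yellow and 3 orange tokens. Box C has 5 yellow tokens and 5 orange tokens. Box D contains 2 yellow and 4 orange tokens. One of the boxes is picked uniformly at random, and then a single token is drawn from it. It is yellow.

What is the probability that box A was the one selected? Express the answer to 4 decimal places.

Compute the likelihood of this draw for each case: P(data | box A) = (7/11) = 0.63636; P(data | box B) = (4/7) = 0.57143; P(data | box C) = (5/10) = 0.5; P(data | box D) = (2/6) = 0.33333.
Multiplying each by its prior: 1/4 · 0.63636 = 0.15909, 1/4 · 0.57143 = 0.14286, 1/4 · 0.5 = 0.125, 1/4 · 0.33333 = 0.083333; with total 0.51028.
Therefore the posterior P(box A | data) = (0.15909) / (0.51028) = 0.31177.

0.3118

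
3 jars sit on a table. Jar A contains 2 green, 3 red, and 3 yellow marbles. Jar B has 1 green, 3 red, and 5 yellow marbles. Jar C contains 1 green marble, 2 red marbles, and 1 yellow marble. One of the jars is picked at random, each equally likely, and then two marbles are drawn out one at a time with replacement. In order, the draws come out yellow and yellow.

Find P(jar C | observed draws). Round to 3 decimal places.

For each hypothesis, P(data | H) works out to: P(data | jar A) = (3/8)(3/8) = 0.14062; P(data | jar B) = (5/9)(5/9) = 0.30864; P(data | jar C) = (1/4)(1/4) = 0.0625.
The prior-weighted likelihoods are 1/3 · 0.14062 = 0.046875, 1/3 · 0.30864 = 0.10288, 1/3 · 0.0625 = 0.020833; summing to 0.17059.
Hence P(jar C | data) = (0.020833) / (0.17059) = 0.12213.

0.122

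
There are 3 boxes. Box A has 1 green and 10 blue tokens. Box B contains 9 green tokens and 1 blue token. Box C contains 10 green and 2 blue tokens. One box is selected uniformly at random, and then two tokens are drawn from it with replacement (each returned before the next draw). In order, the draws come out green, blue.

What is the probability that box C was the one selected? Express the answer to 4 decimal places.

0.4458

For each hypothesis, P(data | H) works out to: P(data | box A) = (1/11)(10/11) = 0.082645; P(data | box B) = (9/10)(1/10) = 0.09; P(data | box C) = (10/12)(2/12) = 0.13889.
Weighting by the prior gives 1/3 · 0.082645 = 0.027548, 1/3 · 0.09 = 0.03, 1/3 · 0.13889 = 0.046296; summing to 0.10384.
Hence P(box C | data) = (0.046296) / (0.10384) = 0.44582.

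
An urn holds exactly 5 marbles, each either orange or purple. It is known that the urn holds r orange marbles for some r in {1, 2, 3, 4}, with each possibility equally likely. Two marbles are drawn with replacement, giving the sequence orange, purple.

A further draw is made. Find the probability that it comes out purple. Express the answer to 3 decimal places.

0.500

For each hypothesis, P(data | H) works out to: P(data | r = 1) = (1/5)(4/5) = 4/25; P(data | r = 2) = (2/5)(3/5) = 6/25; P(data | r = 3) = (3/5)(2/5) = 6/25; P(data | r = 4) = (4/5)(1/5) = 4/25.
Multiplying each by its prior: 1/4 · 4/25 = 1/25, 1/4 · 6/25 = 3/50, 1/4 · 6/25 = 3/50, 1/4 · 4/25 = 1/25; these sum to 1/5.
Normalising, the posterior is P(r = 1 | data) = 1/5, P(r = 2 | data) = 3/10, P(r = 3 | data) = 3/10, P(r = 4 | data) = 1/5.
So P(purple next | data) = Σ P(purple next | H) P(H | data) = (4/5)(1/5) + (3/5)(3/10) + (2/5)(3/10) + (1/5)(1/5) = 1/2.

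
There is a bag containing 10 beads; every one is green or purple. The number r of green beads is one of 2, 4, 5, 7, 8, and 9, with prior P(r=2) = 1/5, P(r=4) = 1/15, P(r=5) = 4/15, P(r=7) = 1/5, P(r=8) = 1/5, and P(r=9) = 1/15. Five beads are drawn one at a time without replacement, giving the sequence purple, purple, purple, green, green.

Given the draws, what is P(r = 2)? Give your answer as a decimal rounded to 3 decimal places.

0.224

Compute the likelihood of the observed sequence for each case: P(data | r = 2) = (8/10)(7/9)(6/8)(2/7)(1/6) = 0.022222; P(data | r = 4) = (6/10)(5/9)(4/8)(4/7)(3/6) = 0.047619; P(data | r = 5) = (5/10)(4/9)(3/8)(5/7)(4/6) = 0.039683; P(data | r = 7) = (3/10)(2/9)(1/8)(7/7)(6/6) = 0.0083333; P(data | r = 8) = (2/10)(1/9)(0/8) = 0; P(data | r = 9) = (1/10)(0/9) = 0.
Weighting by the prior gives 1/5 · 0.022222 = 0.0044444, 1/15 · 0.047619 = 0.0031746, 4/15 · 0.039683 = 0.010582, 1/5 · 0.0083333 = 0.0016667, 1/5 · 0 = 0, 1/15 · 0 = 0; these sum to 0.019868.
By Bayes' rule, P(r = 2 | data) = (0.0044444) / (0.019868) = 0.2237.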